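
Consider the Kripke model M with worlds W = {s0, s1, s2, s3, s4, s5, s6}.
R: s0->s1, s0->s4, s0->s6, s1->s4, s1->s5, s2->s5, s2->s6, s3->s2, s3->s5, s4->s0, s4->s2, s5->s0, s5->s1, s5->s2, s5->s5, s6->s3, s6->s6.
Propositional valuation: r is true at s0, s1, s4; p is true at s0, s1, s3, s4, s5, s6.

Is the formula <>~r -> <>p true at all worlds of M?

Yes

Let φ = <>~r -> <>p. Evaluate φ at each world:
  s0 (successors {s1, s4, s6}): φ is true.
  s1 (successors {s4, s5}): φ is true.
  s2 (successors {s5, s6}): φ is true.
  s3 (successors {s2, s5}): φ is true.
  s4 (successors {s0, s2}): φ is true.
  s5 (successors {s0, s1, s2, s5}): φ is true.
  s6 (successors {s3, s6}): φ is true.
For instance, at s2:
  At s2: <>~r is true, <>p is true, so <>~r -> <>p is true.
    At s2: <>~r requires ~r at some successor in {s5, s6}.
      ~r holds at s5, so <>~r is true at s2.
    At s2: <>p requires p at some successor in {s5, s6}.
      p holds at s5, so <>p is true at s2.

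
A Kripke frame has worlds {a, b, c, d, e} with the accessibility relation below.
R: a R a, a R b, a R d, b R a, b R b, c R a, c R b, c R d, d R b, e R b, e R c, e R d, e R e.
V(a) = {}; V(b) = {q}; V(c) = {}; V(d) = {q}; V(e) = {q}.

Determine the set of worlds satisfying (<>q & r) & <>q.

none

Let φ = (<>q & r) & <>q. Evaluate φ at each world:
  a (successors {a, b, d}): φ is false.
  b (successors {a, b}): φ is false.
  c (successors {a, b, d}): φ is false.
  d (successors {b}): φ is false.
  e (successors {b, c, d, e}): φ is false.
For instance, at b:
  At b: <>q & r is false, <>q is true, so (<>q & r) & <>q is false.
    At b: <>q is true, r is false, so <>q & r is false.
      At b: <>q requires q at some successor in {a, b}.
        q holds at b, so <>q is true at b.
    At b: <>q requires q at some successor in {a, b}.
      q holds at b, so <>q is true at b.
Satisfying worlds: none.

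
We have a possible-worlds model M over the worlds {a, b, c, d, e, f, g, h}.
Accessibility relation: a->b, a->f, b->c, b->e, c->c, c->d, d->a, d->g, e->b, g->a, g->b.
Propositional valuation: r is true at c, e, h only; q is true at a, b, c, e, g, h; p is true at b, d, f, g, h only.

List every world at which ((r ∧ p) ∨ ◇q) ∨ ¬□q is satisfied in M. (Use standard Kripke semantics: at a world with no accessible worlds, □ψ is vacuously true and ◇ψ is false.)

Let φ = ((r ∧ p) ∨ ◇q) ∨ ¬□q. Evaluate φ at each world:
  a (successors {b, f}): φ is true.
  b (successors {c, e}): φ is true.
  c (successors {c, d}): φ is true.
  d (successors {a, g}): φ is true.
  e (successors {b}): φ is true.
  f (successors ∅): φ is false.
  g (successors {a, b}): φ is true.
  h (successors ∅): φ is true.
For instance, at d:
  At d: (r ∧ p) ∨ ◇q is true, ¬□q is false, so ((r ∧ p) ∨ ◇q) ∨ ¬□q is true.
    At d: r ∧ p is false, ◇q is true, so (r ∧ p) ∨ ◇q is true.
      At d: ◇q requires q at some successor in {a, g}.
        q holds at a, so ◇q is true at d.
    At d: □q is true, so ¬□q is false.
      At d: □q requires q at every successor {a, g}.
        At a: q is true.
        At g: q is true.
      So □q is true at d.
Satisfying worlds: {a, b, c, d, e, g, h}

a, b, c, d, e, g, h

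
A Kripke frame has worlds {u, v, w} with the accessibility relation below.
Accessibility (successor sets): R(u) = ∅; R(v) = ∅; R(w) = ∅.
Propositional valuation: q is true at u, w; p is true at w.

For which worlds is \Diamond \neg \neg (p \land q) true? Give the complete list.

Let φ = \Diamond \neg \neg (p \land q). Evaluate φ at each world:
  u (successors ∅): φ is false.
  v (successors ∅): φ is false.
  w (successors ∅): φ is false.
For instance, at w:
  At w: no accessible worlds, so \Diamond \neg \neg (p \land q) is false.
Satisfying worlds: none.

none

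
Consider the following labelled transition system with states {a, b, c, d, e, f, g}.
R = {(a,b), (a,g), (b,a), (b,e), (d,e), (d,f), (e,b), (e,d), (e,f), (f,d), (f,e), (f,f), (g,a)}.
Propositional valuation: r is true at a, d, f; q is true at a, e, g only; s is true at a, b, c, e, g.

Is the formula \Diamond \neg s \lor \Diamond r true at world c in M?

No

At c: \Diamond \neg s is false, \Diamond r is false, so \Diamond \neg s \lor \Diamond r is false.
  At c: no accessible worlds, so \Diamond \neg s is false.
  At c: no accessible worlds, so \Diamond r is false.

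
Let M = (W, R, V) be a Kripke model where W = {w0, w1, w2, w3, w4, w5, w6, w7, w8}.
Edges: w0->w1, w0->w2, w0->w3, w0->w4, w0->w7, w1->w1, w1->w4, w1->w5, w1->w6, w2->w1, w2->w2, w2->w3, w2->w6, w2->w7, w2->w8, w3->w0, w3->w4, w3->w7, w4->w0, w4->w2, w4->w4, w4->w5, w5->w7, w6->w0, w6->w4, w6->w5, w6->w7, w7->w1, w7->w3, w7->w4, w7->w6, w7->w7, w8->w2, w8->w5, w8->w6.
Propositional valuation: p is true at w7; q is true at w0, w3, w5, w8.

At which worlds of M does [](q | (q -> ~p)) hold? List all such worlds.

w0, w1, w2, w3, w4, w5, w6, w7, w8

Recall that []ψ holds at a world iff ψ holds at every accessible world, and <>ψ holds iff ψ holds at some accessible world.
Let φ = [](q | (q -> ~p)). Evaluate φ at each world:
  w0 (successors {w1, w2, w3, w4, w7}): φ is true.
  w1 (successors {w1, w4, w5, w6}): φ is true.
  w2 (successors {w1, w2, w3, w6, w7, w8}): φ is true.
  w3 (successors {w0, w4, w7}): φ is true.
  w4 (successors {w0, w2, w4, w5}): φ is true.
  w5 (successors {w7}): φ is true.
  w6 (successors {w0, w4, w5, w7}): φ is true.
  w7 (successors {w1, w3, w4, w6, w7}): φ is true.
  w8 (successors {w2, w5, w6}): φ is true.
For instance, at w3:
  At w3: [](q | (q -> ~p)) requires q | (q -> ~p) at every successor {w0, w4, w7}.
    At w0: q | (q -> ~p) is true.
    At w4: q | (q -> ~p) is true.
    At w7: q | (q -> ~p) is true.
  So [](q | (q -> ~p)) is true at w3.
Satisfying worlds: {w0, w1, w2, w3, w4, w5, w6, w7, w8}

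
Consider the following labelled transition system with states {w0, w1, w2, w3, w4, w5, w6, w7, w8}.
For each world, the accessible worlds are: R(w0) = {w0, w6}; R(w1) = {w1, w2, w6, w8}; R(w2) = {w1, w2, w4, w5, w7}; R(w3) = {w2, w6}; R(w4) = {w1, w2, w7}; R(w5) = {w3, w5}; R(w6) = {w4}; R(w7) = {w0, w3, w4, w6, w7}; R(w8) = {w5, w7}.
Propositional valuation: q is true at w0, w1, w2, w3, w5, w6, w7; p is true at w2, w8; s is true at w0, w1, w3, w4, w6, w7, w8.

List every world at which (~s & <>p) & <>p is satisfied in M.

Let φ = (~s & <>p) & <>p. Evaluate φ at each world:
  w0 (successors {w0, w6}): φ is false.
  w1 (successors {w1, w2, w6, w8}): φ is false.
  w2 (successors {w1, w2, w4, w5, w7}): φ is true.
  w3 (successors {w2, w6}): φ is false.
  w4 (successors {w1, w2, w7}): φ is false.
  w5 (successors {w3, w5}): φ is false.
  w6 (successors {w4}): φ is false.
  w7 (successors {w0, w3, w4, w6, w7}): φ is false.
  w8 (successors {w5, w7}): φ is false.
For instance, at w2:
  At w2: ~s & <>p is true, <>p is true, so (~s & <>p) & <>p is true.
    At w2: ~s is true, <>p is true, so ~s & <>p is true.
      At w2: <>p requires p at some successor in {w1, w2, w4, w5, w7}.
        p holds at w2, so <>p is true at w2.
    At w2: <>p requires p at some successor in {w1, w2, w4, w5, w7}.
      p holds at w2, so <>p is true at w2.
Satisfying worlds: {w2}

w2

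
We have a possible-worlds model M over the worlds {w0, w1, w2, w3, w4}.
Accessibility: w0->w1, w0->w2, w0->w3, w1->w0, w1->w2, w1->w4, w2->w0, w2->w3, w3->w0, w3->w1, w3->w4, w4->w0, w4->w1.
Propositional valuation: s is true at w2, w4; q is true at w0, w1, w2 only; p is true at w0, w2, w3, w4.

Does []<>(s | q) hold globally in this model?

Recall that []ψ holds at a world iff ψ holds at every accessible world, and <>ψ holds iff ψ holds at some accessible world.
Let φ = []<>(s | q). Evaluate φ at each world:
  w0 (successors {w1, w2, w3}): φ is true.
  w1 (successors {w0, w2, w4}): φ is true.
  w2 (successors {w0, w3}): φ is true.
  w3 (successors {w0, w1, w4}): φ is true.
  w4 (successors {w0, w1}): φ is true.
For instance, at w0:
  At w0: []<>(s | q) requires <>(s | q) at every successor {w1, w2, w3}.
      At w1: <>(s | q) requires s | q at some successor in {w0, w2, w4}.
        s | q holds at w0, so <>(s | q) is true at w1.
      At w2: <>(s | q) requires s | q at some successor in {w0, w3}.
        s | q holds at w0, so <>(s | q) is true at w2.
      At w3: <>(s | q) requires s | q at some successor in {w0, w1, w4}.
        s | q holds at w0, so <>(s | q) is true at w3.
  So []<>(s | q) is true at w0.

Yes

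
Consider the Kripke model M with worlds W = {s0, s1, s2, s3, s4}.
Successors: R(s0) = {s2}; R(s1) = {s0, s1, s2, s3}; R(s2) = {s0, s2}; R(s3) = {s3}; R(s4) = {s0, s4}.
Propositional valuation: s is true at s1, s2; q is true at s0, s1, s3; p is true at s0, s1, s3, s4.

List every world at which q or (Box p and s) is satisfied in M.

Let φ = q or (Box p and s). Evaluate φ at each world:
  s0 (successors {s2}): φ is true.
  s1 (successors {s0, s1, s2, s3}): φ is true.
  s2 (successors {s0, s2}): φ is false.
  s3 (successors {s3}): φ is true.
  s4 (successors {s0, s4}): φ is false.
For instance, at s1:
  At s1: q is true, Box p and s is false, so q or (Box p and s) is true.
    At s1: Box p is false, s is true, so Box p and s is false.
      At s1: Box p requires p at every successor {s0, s1, s2, s3}.
        p fails at s2, so Box p is false at s1.
Satisfying worlds: {s0, s1, s3}

s0, s1, s3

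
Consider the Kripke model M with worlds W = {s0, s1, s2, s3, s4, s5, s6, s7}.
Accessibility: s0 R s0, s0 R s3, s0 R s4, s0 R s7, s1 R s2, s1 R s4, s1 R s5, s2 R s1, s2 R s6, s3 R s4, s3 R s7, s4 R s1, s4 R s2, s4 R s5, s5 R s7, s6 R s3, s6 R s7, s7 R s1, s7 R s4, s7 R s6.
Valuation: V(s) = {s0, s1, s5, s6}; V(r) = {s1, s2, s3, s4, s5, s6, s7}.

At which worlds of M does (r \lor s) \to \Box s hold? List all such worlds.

Let φ = (r \lor s) \to \Box s. Evaluate φ at each world:
  s0 (successors {s0, s3, s4, s7}): φ is false.
  s1 (successors {s2, s4, s5}): φ is false.
  s2 (successors {s1, s6}): φ is true.
  s3 (successors {s4, s7}): φ is false.
  s4 (successors {s1, s2, s5}): φ is false.
  s5 (successors {s7}): φ is false.
  s6 (successors {s3, s7}): φ is false.
  s7 (successors {s1, s4, s6}): φ is false.
For instance, at s5:
  At s5: r \lor s is true, \Box s is false, so (r \lor s) \to \Box s is false.
    At s5: \Box s requires s at every successor {s7}.
      s fails at s7, so \Box s is false at s5.
Satisfying worlds: {s2}

s2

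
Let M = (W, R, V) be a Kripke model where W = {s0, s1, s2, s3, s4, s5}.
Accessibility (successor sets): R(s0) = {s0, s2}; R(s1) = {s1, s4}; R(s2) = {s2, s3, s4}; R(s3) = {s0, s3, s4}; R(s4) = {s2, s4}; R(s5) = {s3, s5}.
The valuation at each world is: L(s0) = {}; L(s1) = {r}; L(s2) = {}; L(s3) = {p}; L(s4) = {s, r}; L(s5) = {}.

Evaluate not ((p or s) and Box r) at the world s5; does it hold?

At s5: (p or s) and Box r is false, so not ((p or s) and Box r) is true.
  At s5: p or s is false, Box r is false, so (p or s) and Box r is false.
    At s5: Box r requires r at every successor {s3, s5}.
      r fails at s3, so Box r is false at s5.

Yes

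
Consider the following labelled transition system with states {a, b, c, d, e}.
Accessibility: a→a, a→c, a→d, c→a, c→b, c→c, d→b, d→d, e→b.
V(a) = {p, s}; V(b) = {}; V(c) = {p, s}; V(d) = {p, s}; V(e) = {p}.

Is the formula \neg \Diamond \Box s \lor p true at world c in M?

Recall that \Box ψ holds at a world iff ψ holds at every accessible world, and \Diamond ψ holds iff ψ holds at some accessible world.
At c: \neg \Diamond \Box s is false, p is true, so \neg \Diamond \Box s \lor p is true.
  At c: \Diamond \Box s is true, so \neg \Diamond \Box s is false.
    At c: \Diamond \Box s requires \Box s at some successor in {a, b, c}.
      \Box s holds at a, so \Diamond \Box s is true at c.

Yes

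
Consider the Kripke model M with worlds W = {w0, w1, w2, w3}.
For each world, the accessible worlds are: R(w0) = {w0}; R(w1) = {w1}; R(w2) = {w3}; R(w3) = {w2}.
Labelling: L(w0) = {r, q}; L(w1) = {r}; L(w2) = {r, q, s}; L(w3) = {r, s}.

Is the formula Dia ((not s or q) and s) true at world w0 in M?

At w0: Dia ((not s or q) and s) requires (not s or q) and s at some successor in {w0}.
  At w0: (not s or q) and s is false.
So Dia ((not s or q) and s) is false at w0.

No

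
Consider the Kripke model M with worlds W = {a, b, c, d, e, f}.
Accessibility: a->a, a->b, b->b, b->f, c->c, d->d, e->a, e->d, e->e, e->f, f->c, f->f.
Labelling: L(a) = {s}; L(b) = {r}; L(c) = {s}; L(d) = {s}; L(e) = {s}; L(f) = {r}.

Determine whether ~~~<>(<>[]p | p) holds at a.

At a: ~~<>(<>[]p | p) is false, so ~~~<>(<>[]p | p) is true.
  At a: ~<>(<>[]p | p) is true, so ~~<>(<>[]p | p) is false.
    At a: <>(<>[]p | p) is false, so ~<>(<>[]p | p) is true.
      At a: <>(<>[]p | p) requires <>[]p | p at some successor in {a, b}.
        At a: <>[]p | p is false.
        At b: <>[]p | p is false.
      So <>(<>[]p | p) is false at a.

Yes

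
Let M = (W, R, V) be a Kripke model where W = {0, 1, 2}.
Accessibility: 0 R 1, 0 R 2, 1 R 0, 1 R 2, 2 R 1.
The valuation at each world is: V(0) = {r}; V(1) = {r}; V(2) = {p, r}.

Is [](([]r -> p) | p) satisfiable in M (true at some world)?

Let φ = [](([]r -> p) | p). Evaluate φ at each world:
  0 (successors {1, 2}): φ is false.
  1 (successors {0, 2}): φ is false.
  2 (successors {1}): φ is false.
For instance, at 1:
  At 1: [](([]r -> p) | p) requires ([]r -> p) | p at every successor {0, 2}.
    ([]r -> p) | p fails at 0, so [](([]r -> p) | p) is false at 1.
      At 0: []r -> p is false, p is false, so ([]r -> p) | p is false.

No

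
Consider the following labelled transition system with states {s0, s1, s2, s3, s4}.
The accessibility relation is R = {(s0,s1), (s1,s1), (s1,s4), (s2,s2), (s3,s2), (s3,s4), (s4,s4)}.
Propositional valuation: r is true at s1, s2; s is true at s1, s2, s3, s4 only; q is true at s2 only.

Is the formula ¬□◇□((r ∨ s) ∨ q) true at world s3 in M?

At s3: □◇□((r ∨ s) ∨ q) is true, so ¬□◇□((r ∨ s) ∨ q) is false.
  At s3: □◇□((r ∨ s) ∨ q) requires ◇□((r ∨ s) ∨ q) at every successor {s2, s4}.
      At s2: ◇□((r ∨ s) ∨ q) requires □((r ∨ s) ∨ q) at some successor in {s2}.
        □((r ∨ s) ∨ q) holds at s2, so ◇□((r ∨ s) ∨ q) is true at s2.
      At s4: ◇□((r ∨ s) ∨ q) requires □((r ∨ s) ∨ q) at some successor in {s4}.
        □((r ∨ s) ∨ q) holds at s4, so ◇□((r ∨ s) ∨ q) is true at s4.
  So □◇□((r ∨ s) ∨ q) is true at s3.

No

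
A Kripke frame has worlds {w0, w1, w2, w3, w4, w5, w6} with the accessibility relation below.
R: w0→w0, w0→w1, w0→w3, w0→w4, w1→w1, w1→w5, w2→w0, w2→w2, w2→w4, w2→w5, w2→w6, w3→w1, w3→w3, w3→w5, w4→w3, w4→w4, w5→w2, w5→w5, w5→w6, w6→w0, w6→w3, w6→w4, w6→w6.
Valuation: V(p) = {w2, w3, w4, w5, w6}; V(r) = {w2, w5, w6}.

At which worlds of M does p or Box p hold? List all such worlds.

Recall that Box ψ holds at a world iff ψ holds at every accessible world, and Dia ψ holds iff ψ holds at some accessible world.
Let φ = p or Box p. Evaluate φ at each world:
  w0 (successors {w0, w1, w3, w4}): φ is false.
  w1 (successors {w1, w5}): φ is false.
  w2 (successors {w0, w2, w4, w5, w6}): φ is true.
  w3 (successors {w1, w3, w5}): φ is true.
  w4 (successors {w3, w4}): φ is true.
  w5 (successors {w2, w5, w6}): φ is true.
  w6 (successors {w0, w3, w4, w6}): φ is true.
For instance, at w1:
  At w1: p is false, Box p is false, so p or Box p is false.
    At w1: Box p requires p at every successor {w1, w5}.
      p fails at w1, so Box p is false at w1.
Satisfying worlds: {w2, w3, w4, w5, w6}

w2, w3, w4, w5, w6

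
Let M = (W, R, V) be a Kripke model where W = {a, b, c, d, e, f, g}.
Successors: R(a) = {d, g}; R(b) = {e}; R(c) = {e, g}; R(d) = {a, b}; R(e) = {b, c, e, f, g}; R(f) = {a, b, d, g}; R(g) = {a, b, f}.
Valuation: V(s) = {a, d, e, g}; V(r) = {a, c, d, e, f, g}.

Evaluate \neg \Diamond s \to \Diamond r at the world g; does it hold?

Recall that \Diamond ψ holds at a world iff ψ holds at some accessible world.
At g: \neg \Diamond s is false, \Diamond r is true, so \neg \Diamond s \to \Diamond r is true.
  At g: \Diamond s is true, so \neg \Diamond s is false.
    At g: \Diamond s requires s at some successor in {a, b, f}.
      s holds at a, so \Diamond s is true at g.
  At g: \Diamond r requires r at some successor in {a, b, f}.
    r holds at a, so \Diamond r is true at g.

Yes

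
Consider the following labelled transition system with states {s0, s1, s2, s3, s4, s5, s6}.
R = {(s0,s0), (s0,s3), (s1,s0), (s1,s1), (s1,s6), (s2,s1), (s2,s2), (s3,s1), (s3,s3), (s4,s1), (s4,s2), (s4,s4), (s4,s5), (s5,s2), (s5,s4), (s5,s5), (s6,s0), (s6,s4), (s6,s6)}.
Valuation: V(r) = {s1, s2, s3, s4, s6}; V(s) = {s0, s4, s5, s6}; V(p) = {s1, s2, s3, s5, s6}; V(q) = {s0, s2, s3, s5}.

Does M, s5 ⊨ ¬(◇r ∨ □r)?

No

Recall that □ψ holds at a world iff ψ holds at every accessible world, and ◇ψ holds iff ψ holds at some accessible world.
At s5: ◇r ∨ □r is true, so ¬(◇r ∨ □r) is false.
  At s5: ◇r is true, □r is false, so ◇r ∨ □r is true.
    At s5: ◇r requires r at some successor in {s2, s4, s5}.
      r holds at s2, so ◇r is true at s5.
    At s5: □r requires r at every successor {s2, s4, s5}.
      r fails at s5, so □r is false at s5.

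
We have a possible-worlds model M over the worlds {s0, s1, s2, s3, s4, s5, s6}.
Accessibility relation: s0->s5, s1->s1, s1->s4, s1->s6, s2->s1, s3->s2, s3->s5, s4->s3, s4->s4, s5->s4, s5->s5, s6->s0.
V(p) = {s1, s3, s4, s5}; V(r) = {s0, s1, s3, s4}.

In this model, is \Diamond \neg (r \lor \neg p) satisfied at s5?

Recall that \Diamond ψ holds at a world iff ψ holds at some accessible world.
At s5: \Diamond \neg (r \lor \neg p) requires \neg (r \lor \neg p) at some successor in {s4, s5}.
  \neg (r \lor \neg p) holds at s5, so \Diamond \neg (r \lor \neg p) is true at s5.

Yes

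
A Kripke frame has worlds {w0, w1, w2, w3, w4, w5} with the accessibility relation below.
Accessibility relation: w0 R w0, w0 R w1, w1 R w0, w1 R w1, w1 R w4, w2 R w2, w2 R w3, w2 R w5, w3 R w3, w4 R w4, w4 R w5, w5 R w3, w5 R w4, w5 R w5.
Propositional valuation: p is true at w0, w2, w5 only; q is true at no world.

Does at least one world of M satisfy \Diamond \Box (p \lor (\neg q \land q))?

Recall that \Box ψ holds at a world iff ψ holds at every accessible world, and \Diamond ψ holds iff ψ holds at some accessible world.
Let φ = \Diamond \Box (p \lor (\neg q \land q)). Evaluate φ at each world:
  w0 (successors {w0, w1}): φ is false.
  w1 (successors {w0, w1, w4}): φ is false.
  w2 (successors {w2, w3, w5}): φ is false.
  w3 (successors {w3}): φ is false.
  w4 (successors {w4, w5}): φ is false.
  w5 (successors {w3, w4, w5}): φ is false.
For instance, at w1:
  At w1: \Diamond \Box (p \lor (\neg q \land q)) requires \Box (p \lor (\neg q \land q)) at some successor in {w0, w1, w4}.
    At w0: \Box (p \lor (\neg q \land q)) is false.
    At w1: \Box (p \lor (\neg q \land q)) is false.
    At w4: \Box (p \lor (\neg q \land q)) is false.
  So \Diamond \Box (p \lor (\neg q \land q)) is false at w1.

No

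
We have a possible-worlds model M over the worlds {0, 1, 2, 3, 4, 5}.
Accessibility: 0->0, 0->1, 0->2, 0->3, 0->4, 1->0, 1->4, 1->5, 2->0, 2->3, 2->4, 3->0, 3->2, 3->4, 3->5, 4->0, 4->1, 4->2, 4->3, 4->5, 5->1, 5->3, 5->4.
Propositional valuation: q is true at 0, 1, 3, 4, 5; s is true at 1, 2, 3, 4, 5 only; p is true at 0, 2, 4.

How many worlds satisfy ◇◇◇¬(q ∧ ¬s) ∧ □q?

3

Recall that □ψ holds at a world iff ψ holds at every accessible world, and ◇ψ holds iff ψ holds at some accessible world.
Let φ = ◇◇◇¬(q ∧ ¬s) ∧ □q. Evaluate φ at each world:
  0 (successors {0, 1, 2, 3, 4}): φ is false.
  1 (successors {0, 4, 5}): φ is true.
  2 (successors {0, 3, 4}): φ is true.
  3 (successors {0, 2, 4, 5}): φ is false.
  4 (successors {0, 1, 2, 3, 5}): φ is false.
  5 (successors {1, 3, 4}): φ is true.
For instance, at 5:
  At 5: ◇◇◇¬(q ∧ ¬s) is true, □q is true, so ◇◇◇¬(q ∧ ¬s) ∧ □q is true.
    At 5: ◇◇◇¬(q ∧ ¬s) requires ◇◇¬(q ∧ ¬s) at some successor in {1, 3, 4}.
      ◇◇¬(q ∧ ¬s) holds at 1, so ◇◇◇¬(q ∧ ¬s) is true at 5.
    At 5: □q requires q at every successor {1, 3, 4}.
      At 1: q is true.
      At 3: q is true.
      At 4: q is true.
    So □q is true at 5.
Satisfying worlds: {1, 2, 5}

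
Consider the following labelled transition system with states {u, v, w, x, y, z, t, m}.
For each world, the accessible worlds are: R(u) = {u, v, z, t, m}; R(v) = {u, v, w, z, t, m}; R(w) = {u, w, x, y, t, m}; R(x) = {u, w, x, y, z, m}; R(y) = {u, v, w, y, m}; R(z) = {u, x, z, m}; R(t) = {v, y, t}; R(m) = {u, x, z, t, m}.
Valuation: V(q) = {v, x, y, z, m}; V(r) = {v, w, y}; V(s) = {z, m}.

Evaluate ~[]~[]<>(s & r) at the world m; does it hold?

At m: []~[]<>(s & r) is true, so ~[]~[]<>(s & r) is false.
  At m: []~[]<>(s & r) requires ~[]<>(s & r) at every successor {u, x, z, t, m}.
    At u: ~[]<>(s & r) is true.
    At x: ~[]<>(s & r) is true.
    At z: ~[]<>(s & r) is true.
    At t: ~[]<>(s & r) is true.
    At m: ~[]<>(s & r) is true.
  So []~[]<>(s & r) is true at m.

No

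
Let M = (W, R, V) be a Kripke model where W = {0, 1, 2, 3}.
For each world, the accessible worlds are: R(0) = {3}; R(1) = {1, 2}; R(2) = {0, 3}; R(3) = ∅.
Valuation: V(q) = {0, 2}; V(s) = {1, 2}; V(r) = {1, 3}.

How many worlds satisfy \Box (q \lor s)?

Recall that \Box ψ holds at a world iff ψ holds at every accessible world, and \Diamond ψ holds iff ψ holds at some accessible world.
Let φ = \Box (q \lor s). Evaluate φ at each world:
  0 (successors {3}): φ is false.
  1 (successors {1, 2}): φ is true.
  2 (successors {0, 3}): φ is false.
  3 (successors ∅): φ is true.
For instance, at 1:
  At 1: \Box (q \lor s) requires q \lor s at every successor {1, 2}.
    At 1: q \lor s is true.
    At 2: q \lor s is true.
  So \Box (q \lor s) is true at 1.
Satisfying worlds: {1, 3}

2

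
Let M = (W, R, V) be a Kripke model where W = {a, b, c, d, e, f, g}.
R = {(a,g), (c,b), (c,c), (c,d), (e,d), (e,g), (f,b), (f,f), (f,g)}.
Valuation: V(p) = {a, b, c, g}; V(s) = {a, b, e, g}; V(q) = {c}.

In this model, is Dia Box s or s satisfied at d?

At d: Dia Box s is false, s is false, so Dia Box s or s is false.
  At d: no accessible worlds, so Dia Box s is false.

No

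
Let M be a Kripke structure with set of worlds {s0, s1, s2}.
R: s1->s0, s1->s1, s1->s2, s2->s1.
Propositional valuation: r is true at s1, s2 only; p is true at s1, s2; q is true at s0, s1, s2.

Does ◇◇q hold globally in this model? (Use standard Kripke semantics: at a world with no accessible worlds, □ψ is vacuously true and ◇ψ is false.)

Let φ = ◇◇q. Evaluate φ at each world:
  s0 (successors ∅): φ is false.
  s1 (successors {s0, s1, s2}): φ is true.
  s2 (successors {s1}): φ is true.
Detail at s0 (counterexample):
  At s0: no accessible worlds, so ◇◇q is false.

No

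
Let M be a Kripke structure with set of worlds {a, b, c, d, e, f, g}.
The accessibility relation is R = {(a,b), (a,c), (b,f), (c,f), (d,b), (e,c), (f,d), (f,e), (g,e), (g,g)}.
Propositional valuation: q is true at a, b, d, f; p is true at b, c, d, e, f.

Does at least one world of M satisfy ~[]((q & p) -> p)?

Let φ = ~[]((q & p) -> p). Evaluate φ at each world:
  a (successors {b, c}): φ is false.
  b (successors {f}): φ is false.
  c (successors {f}): φ is false.
  d (successors {b}): φ is false.
  e (successors {c}): φ is false.
  f (successors {d, e}): φ is false.
  g (successors {e, g}): φ is false.
For instance, at f:
  At f: []((q & p) -> p) is true, so ~[]((q & p) -> p) is false.
    At f: []((q & p) -> p) requires (q & p) -> p at every successor {d, e}.
      At d: (q & p) -> p is true.
      At e: (q & p) -> p is true.
    So []((q & p) -> p) is true at f.

No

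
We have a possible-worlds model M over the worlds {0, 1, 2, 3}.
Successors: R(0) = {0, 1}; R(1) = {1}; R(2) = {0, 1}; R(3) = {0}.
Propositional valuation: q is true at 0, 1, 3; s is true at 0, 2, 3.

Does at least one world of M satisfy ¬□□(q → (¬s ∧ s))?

Yes

Recall that □ψ holds at a world iff ψ holds at every accessible world, and ◇ψ holds iff ψ holds at some accessible world.
Let φ = ¬□□(q → (¬s ∧ s)). Evaluate φ at each world:
  0 (successors {0, 1}): φ is true.
  1 (successors {1}): φ is true.
  2 (successors {0, 1}): φ is true.
  3 (successors {0}): φ is true.
Detail at 0 (witness):
  At 0: □□(q → (¬s ∧ s)) is false, so ¬□□(q → (¬s ∧ s)) is true.
    At 0: □□(q → (¬s ∧ s)) requires □(q → (¬s ∧ s)) at every successor {0, 1}.
      □(q → (¬s ∧ s)) fails at 0, so □□(q → (¬s ∧ s)) is false at 0.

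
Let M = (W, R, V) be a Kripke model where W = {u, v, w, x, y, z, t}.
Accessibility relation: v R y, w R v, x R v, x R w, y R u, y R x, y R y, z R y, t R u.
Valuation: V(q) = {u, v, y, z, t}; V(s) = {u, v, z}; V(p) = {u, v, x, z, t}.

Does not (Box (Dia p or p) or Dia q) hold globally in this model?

Let φ = not (Box (Dia p or p) or Dia q). Evaluate φ at each world:
  u (successors ∅): φ is false.
  v (successors {y}): φ is false.
  w (successors {v}): φ is false.
  x (successors {v, w}): φ is false.
  y (successors {u, x, y}): φ is false.
  z (successors {y}): φ is false.
  t (successors {u}): φ is false.
Detail at u (counterexample):
  At u: Box (Dia p or p) or Dia q is true, so not (Box (Dia p or p) or Dia q) is false.
    At u: Box (Dia p or p) is true, Dia q is false, so Box (Dia p or p) or Dia q is true.
      At u: no accessible worlds, so Box (Dia p or p) holds vacuously.
      At u: no accessible worlds, so Dia q is false.

No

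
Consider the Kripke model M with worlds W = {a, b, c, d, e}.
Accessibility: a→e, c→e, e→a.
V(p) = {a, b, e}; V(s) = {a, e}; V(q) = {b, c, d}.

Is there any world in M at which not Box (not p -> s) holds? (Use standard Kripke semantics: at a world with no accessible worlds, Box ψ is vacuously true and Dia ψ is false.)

No

Let φ = not Box (not p -> s). Evaluate φ at each world:
  a (successors {e}): φ is false.
  b (successors ∅): φ is false.
  c (successors {e}): φ is false.
  d (successors ∅): φ is false.
  e (successors {a}): φ is false.
For instance, at c:
  At c: Box (not p -> s) is true, so not Box (not p -> s) is false.
    At c: Box (not p -> s) requires not p -> s at every successor {e}.
      At e: not p -> s is true.
    So Box (not p -> s) is true at c.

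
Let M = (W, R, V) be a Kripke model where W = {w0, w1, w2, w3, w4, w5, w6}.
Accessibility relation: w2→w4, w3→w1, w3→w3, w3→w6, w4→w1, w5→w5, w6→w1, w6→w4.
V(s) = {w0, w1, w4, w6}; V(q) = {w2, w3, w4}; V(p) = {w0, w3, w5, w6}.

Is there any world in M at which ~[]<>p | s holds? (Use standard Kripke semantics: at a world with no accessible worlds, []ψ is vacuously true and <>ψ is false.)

Let φ = ~[]<>p | s. Evaluate φ at each world:
  w0 (successors ∅): φ is true.
  w1 (successors ∅): φ is true.
  w2 (successors {w4}): φ is true.
  w3 (successors {w1, w3, w6}): φ is true.
  w4 (successors {w1}): φ is true.
  w5 (successors {w5}): φ is false.
  w6 (successors {w1, w4}): φ is true.
Detail at w0 (witness):
  At w0: ~[]<>p is false, s is true, so ~[]<>p | s is true.
    At w0: []<>p is true, so ~[]<>p is false.
      At w0: no accessible worlds, so []<>p holds vacuously.

Yes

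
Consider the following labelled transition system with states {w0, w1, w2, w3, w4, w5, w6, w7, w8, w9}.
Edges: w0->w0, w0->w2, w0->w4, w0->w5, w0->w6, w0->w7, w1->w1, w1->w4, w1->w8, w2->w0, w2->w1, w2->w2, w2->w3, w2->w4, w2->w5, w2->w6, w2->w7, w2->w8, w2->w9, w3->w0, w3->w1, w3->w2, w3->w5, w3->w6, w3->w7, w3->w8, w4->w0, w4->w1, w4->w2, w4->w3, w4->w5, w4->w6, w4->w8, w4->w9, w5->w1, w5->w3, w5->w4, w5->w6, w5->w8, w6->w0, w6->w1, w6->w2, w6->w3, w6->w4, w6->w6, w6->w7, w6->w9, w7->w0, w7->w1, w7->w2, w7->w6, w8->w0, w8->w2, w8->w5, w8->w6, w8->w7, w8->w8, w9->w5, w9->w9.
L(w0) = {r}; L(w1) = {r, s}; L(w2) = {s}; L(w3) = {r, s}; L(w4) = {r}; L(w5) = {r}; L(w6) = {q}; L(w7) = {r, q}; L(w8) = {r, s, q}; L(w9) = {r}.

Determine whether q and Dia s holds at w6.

Yes

At w6: q is true, Dia s is true, so q and Dia s is true.
  At w6: Dia s requires s at some successor in {w0, w1, w2, w3, w4, w6, w7, w9}.
    s holds at w1, so Dia s is true at w6.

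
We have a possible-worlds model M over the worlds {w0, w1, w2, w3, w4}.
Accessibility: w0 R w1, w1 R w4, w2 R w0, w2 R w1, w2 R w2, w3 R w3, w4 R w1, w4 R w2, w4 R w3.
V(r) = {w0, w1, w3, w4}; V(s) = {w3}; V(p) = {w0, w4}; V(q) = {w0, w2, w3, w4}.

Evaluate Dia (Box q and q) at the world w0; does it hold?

No

Recall that Box ψ holds at a world iff ψ holds at every accessible world, and Dia ψ holds iff ψ holds at some accessible world.
At w0: Dia (Box q and q) requires Box q and q at some successor in {w1}.
  At w1: Box q and q is false.
So Dia (Box q and q) is false at w0.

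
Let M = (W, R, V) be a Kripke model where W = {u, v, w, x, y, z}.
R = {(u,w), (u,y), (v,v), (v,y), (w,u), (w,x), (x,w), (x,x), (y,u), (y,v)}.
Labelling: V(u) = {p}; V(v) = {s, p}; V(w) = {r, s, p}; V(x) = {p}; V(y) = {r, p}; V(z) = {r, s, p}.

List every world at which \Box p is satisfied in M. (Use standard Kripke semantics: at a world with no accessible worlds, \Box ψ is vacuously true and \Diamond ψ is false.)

Recall that \Box ψ holds at a world iff ψ holds at every accessible world, and \Diamond ψ holds iff ψ holds at some accessible world.
Let φ = \Box p. Evaluate φ at each world:
  u (successors {w, y}): φ is true.
  v (successors {v, y}): φ is true.
  w (successors {u, x}): φ is true.
  x (successors {w, x}): φ is true.
  y (successors {u, v}): φ is true.
  z (successors ∅): φ is true.
For instance, at y:
  At y: \Box p requires p at every successor {u, v}.
    At u: p is true.
    At v: p is true.
  So \Box p is true at y.
Satisfying worlds: {u, v, w, x, y, z}

u, v, w, x, y, z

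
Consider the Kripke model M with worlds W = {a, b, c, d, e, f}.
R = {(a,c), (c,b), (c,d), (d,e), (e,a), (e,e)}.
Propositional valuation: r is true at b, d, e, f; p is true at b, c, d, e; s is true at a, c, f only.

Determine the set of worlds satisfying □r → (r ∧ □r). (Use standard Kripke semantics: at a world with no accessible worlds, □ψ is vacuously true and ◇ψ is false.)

a, b, d, e, f

Let φ = □r → (r ∧ □r). Evaluate φ at each world:
  a (successors {c}): φ is true.
  b (successors ∅): φ is true.
  c (successors {b, d}): φ is false.
  d (successors {e}): φ is true.
  e (successors {a, e}): φ is true.
  f (successors ∅): φ is true.
For instance, at a:
  At a: □r is false, r ∧ □r is false, so □r → (r ∧ □r) is true.
    At a: □r requires r at every successor {c}.
      r fails at c, so □r is false at a.
    At a: r is false, □r is false, so r ∧ □r is false.
      At a: □r requires r at every successor {c}.
        r fails at c, so □r is false at a.
Satisfying worlds: {a, b, d, e, f}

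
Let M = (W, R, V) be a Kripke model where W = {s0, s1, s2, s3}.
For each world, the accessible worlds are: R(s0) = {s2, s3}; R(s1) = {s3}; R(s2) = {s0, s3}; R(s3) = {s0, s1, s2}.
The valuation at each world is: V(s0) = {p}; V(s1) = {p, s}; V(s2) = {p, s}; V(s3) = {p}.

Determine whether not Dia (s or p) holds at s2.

At s2: Dia (s or p) is true, so not Dia (s or p) is false.
  At s2: Dia (s or p) requires s or p at some successor in {s0, s3}.
    s or p holds at s0, so Dia (s or p) is true at s2.

No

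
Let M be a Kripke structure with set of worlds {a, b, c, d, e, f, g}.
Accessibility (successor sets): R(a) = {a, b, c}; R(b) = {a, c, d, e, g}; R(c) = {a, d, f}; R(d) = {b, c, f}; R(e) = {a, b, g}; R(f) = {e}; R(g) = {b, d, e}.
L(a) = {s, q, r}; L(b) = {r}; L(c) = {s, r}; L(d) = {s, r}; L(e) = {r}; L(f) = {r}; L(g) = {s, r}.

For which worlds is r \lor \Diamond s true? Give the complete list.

Recall that \Diamond ψ holds at a world iff ψ holds at some accessible world.
Let φ = r \lor \Diamond s. Evaluate φ at each world:
  a (successors {a, b, c}): φ is true.
  b (successors {a, c, d, e, g}): φ is true.
  c (successors {a, d, f}): φ is true.
  d (successors {b, c, f}): φ is true.
  e (successors {a, b, g}): φ is true.
  f (successors {e}): φ is true.
  g (successors {b, d, e}): φ is true.
For instance, at g:
  At g: r is true, \Diamond s is true, so r \lor \Diamond s is true.
    At g: \Diamond s requires s at some successor in {b, d, e}.
      s holds at d, so \Diamond s is true at g.
Satisfying worlds: {a, b, c, d, e, f, g}

a, b, c, d, e, f, g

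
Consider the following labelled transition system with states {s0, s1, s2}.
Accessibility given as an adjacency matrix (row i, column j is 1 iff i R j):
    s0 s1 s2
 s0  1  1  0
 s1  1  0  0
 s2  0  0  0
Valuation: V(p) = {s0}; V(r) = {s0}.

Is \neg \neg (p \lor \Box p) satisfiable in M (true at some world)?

Yes

Let φ = \neg \neg (p \lor \Box p). Evaluate φ at each world:
  s0 (successors {s0, s1}): φ is true.
  s1 (successors {s0}): φ is true.
  s2 (successors ∅): φ is true.
Detail at s0 (witness):
  At s0: \neg (p \lor \Box p) is false, so \neg \neg (p \lor \Box p) is true.
    At s0: p \lor \Box p is true, so \neg (p \lor \Box p) is false.
      At s0: p is true, \Box p is false, so p \lor \Box p is true.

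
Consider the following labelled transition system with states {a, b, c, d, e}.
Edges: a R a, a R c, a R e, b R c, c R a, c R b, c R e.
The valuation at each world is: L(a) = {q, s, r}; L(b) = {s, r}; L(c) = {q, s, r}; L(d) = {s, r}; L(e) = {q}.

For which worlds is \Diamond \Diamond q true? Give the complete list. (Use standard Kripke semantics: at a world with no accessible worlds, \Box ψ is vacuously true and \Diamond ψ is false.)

a, b, c

Recall that \Diamond ψ holds at a world iff ψ holds at some accessible world.
Let φ = \Diamond \Diamond q. Evaluate φ at each world:
  a (successors {a, c, e}): φ is true.
  b (successors {c}): φ is true.
  c (successors {a, b, e}): φ is true.
  d (successors ∅): φ is false.
  e (successors ∅): φ is false.
For instance, at a:
  At a: \Diamond \Diamond q requires \Diamond q at some successor in {a, c, e}.
    \Diamond q holds at a, so \Diamond \Diamond q is true at a.
      At a: \Diamond q requires q at some successor in {a, c, e}.
        q holds at a, so \Diamond q is true at a.
Satisfying worlds: {a, b, c}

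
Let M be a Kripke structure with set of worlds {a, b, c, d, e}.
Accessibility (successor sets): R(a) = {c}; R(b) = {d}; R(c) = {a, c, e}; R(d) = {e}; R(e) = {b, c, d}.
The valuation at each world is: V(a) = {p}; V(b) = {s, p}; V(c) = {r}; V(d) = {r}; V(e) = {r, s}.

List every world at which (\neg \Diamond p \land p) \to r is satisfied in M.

c, d, e

Recall that \Diamond ψ holds at a world iff ψ holds at some accessible world.
Let φ = (\neg \Diamond p \land p) \to r. Evaluate φ at each world:
  a (successors {c}): φ is false.
  b (successors {d}): φ is false.
  c (successors {a, c, e}): φ is true.
  d (successors {e}): φ is true.
  e (successors {b, c, d}): φ is true.
For instance, at e:
  At e: \neg \Diamond p \land p is false, r is true, so (\neg \Diamond p \land p) \to r is true.
    At e: \neg \Diamond p is false, p is false, so \neg \Diamond p \land p is false.
      At e: \Diamond p is true, so \neg \Diamond p is false.
Satisfying worlds: {c, d, e}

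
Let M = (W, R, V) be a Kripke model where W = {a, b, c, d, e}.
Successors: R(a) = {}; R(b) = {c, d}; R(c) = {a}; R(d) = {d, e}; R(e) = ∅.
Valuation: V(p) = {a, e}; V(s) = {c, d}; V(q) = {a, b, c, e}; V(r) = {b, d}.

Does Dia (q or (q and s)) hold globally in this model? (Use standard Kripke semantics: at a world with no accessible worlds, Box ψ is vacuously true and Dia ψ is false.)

No

Let φ = Dia (q or (q and s)). Evaluate φ at each world:
  a (successors ∅): φ is false.
  b (successors {c, d}): φ is true.
  c (successors {a}): φ is true.
  d (successors {d, e}): φ is true.
  e (successors ∅): φ is false.
Detail at a (counterexample):
  At a: no accessible worlds, so Dia (q or (q and s)) is false.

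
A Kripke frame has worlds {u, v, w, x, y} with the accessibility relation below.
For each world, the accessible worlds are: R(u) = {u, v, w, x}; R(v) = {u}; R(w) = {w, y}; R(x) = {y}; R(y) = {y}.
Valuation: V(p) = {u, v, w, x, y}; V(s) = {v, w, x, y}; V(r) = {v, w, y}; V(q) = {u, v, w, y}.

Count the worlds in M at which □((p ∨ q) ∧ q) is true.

Let φ = □((p ∨ q) ∧ q). Evaluate φ at each world:
  u (successors {u, v, w, x}): φ is false.
  v (successors {u}): φ is true.
  w (successors {w, y}): φ is true.
  x (successors {y}): φ is true.
  y (successors {y}): φ is true.
For instance, at v:
  At v: □((p ∨ q) ∧ q) requires (p ∨ q) ∧ q at every successor {u}.
    At u: (p ∨ q) ∧ q is true.
  So □((p ∨ q) ∧ q) is true at v.
Satisfying worlds: {v, w, x, y}

4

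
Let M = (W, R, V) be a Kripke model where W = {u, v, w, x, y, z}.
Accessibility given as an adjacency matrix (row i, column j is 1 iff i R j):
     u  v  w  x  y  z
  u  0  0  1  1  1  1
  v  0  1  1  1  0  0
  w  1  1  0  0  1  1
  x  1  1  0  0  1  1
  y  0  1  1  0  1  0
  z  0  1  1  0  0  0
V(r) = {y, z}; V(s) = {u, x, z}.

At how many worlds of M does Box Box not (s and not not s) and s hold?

Recall that Box ψ holds at a world iff ψ holds at every accessible world, and Dia ψ holds iff ψ holds at some accessible world.
Let φ = Box Box not (s and not not s) and s. Evaluate φ at each world:
  u (successors {w, x, y, z}): φ is false.
  v (successors {v, w, x}): φ is false.
  w (successors {u, v, y, z}): φ is false.
  x (successors {u, v, y, z}): φ is false.
  y (successors {v, w, y}): φ is false.
  z (successors {v, w}): φ is false.
For instance, at z:
  At z: Box Box not (s and not not s) is false, s is true, so Box Box not (s and not not s) and s is false.
    At z: Box Box not (s and not not s) requires Box not (s and not not s) at every successor {v, w}.
      Box not (s and not not s) fails at v, so Box Box not (s and not not s) is false at z.
Satisfying worlds: none.

0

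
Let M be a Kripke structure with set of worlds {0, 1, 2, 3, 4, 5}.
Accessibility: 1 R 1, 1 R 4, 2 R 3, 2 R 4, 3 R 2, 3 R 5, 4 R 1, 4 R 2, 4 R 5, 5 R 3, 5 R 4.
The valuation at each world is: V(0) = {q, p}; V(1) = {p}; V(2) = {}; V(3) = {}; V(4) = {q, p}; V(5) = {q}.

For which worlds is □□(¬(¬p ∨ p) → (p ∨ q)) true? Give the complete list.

Let φ = □□(¬(¬p ∨ p) → (p ∨ q)). Evaluate φ at each world:
  0 (successors ∅): φ is true.
  1 (successors {1, 4}): φ is true.
  2 (successors {3, 4}): φ is true.
  3 (successors {2, 5}): φ is true.
  4 (successors {1, 2, 5}): φ is true.
  5 (successors {3, 4}): φ is true.
For instance, at 5:
  At 5: □□(¬(¬p ∨ p) → (p ∨ q)) requires □(¬(¬p ∨ p) → (p ∨ q)) at every successor {3, 4}.
      At 3: □(¬(¬p ∨ p) → (p ∨ q)) requires ¬(¬p ∨ p) → (p ∨ q) at every successor {2, 5}.
        At 2: ¬(¬p ∨ p) → (p ∨ q) is true.
        At 5: ¬(¬p ∨ p) → (p ∨ q) is true.
      So □(¬(¬p ∨ p) → (p ∨ q)) is true at 3.
      At 4: □(¬(¬p ∨ p) → (p ∨ q)) requires ¬(¬p ∨ p) → (p ∨ q) at every successor {1, 2, 5}.
        At 1: ¬(¬p ∨ p) → (p ∨ q) is true.
        At 2: ¬(¬p ∨ p) → (p ∨ q) is true.
        At 5: ¬(¬p ∨ p) → (p ∨ q) is true.
      So □(¬(¬p ∨ p) → (p ∨ q)) is true at 4.
  So □□(¬(¬p ∨ p) → (p ∨ q)) is true at 5.
Satisfying worlds: {0, 1, 2, 3, 4, 5}

0, 1, 2, 3, 4, 5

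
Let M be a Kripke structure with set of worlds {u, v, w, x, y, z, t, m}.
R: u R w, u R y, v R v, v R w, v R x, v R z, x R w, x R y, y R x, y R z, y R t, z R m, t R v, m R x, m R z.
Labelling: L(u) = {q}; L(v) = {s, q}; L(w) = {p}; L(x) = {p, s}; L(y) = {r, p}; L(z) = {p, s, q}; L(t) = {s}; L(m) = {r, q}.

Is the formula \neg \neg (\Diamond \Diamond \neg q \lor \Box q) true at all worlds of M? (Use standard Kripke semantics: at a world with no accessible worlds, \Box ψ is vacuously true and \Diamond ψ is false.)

Let φ = \neg \neg (\Diamond \Diamond \neg q \lor \Box q). Evaluate φ at each world:
  u (successors {w, y}): φ is true.
  v (successors {v, w, x, z}): φ is true.
  w (successors ∅): φ is true.
  x (successors {w, y}): φ is true.
  y (successors {x, z, t}): φ is true.
  z (successors {m}): φ is true.
  t (successors {v}): φ is true.
  m (successors {x, z}): φ is true.
For instance, at y:
  At y: \neg (\Diamond \Diamond \neg q \lor \Box q) is false, so \neg \neg (\Diamond \Diamond \neg q \lor \Box q) is true.
    At y: \Diamond \Diamond \neg q \lor \Box q is true, so \neg (\Diamond \Diamond \neg q \lor \Box q) is false.
      At y: \Diamond \Diamond \neg q is true, \Box q is false, so \Diamond \Diamond \neg q \lor \Box q is true.

Yes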